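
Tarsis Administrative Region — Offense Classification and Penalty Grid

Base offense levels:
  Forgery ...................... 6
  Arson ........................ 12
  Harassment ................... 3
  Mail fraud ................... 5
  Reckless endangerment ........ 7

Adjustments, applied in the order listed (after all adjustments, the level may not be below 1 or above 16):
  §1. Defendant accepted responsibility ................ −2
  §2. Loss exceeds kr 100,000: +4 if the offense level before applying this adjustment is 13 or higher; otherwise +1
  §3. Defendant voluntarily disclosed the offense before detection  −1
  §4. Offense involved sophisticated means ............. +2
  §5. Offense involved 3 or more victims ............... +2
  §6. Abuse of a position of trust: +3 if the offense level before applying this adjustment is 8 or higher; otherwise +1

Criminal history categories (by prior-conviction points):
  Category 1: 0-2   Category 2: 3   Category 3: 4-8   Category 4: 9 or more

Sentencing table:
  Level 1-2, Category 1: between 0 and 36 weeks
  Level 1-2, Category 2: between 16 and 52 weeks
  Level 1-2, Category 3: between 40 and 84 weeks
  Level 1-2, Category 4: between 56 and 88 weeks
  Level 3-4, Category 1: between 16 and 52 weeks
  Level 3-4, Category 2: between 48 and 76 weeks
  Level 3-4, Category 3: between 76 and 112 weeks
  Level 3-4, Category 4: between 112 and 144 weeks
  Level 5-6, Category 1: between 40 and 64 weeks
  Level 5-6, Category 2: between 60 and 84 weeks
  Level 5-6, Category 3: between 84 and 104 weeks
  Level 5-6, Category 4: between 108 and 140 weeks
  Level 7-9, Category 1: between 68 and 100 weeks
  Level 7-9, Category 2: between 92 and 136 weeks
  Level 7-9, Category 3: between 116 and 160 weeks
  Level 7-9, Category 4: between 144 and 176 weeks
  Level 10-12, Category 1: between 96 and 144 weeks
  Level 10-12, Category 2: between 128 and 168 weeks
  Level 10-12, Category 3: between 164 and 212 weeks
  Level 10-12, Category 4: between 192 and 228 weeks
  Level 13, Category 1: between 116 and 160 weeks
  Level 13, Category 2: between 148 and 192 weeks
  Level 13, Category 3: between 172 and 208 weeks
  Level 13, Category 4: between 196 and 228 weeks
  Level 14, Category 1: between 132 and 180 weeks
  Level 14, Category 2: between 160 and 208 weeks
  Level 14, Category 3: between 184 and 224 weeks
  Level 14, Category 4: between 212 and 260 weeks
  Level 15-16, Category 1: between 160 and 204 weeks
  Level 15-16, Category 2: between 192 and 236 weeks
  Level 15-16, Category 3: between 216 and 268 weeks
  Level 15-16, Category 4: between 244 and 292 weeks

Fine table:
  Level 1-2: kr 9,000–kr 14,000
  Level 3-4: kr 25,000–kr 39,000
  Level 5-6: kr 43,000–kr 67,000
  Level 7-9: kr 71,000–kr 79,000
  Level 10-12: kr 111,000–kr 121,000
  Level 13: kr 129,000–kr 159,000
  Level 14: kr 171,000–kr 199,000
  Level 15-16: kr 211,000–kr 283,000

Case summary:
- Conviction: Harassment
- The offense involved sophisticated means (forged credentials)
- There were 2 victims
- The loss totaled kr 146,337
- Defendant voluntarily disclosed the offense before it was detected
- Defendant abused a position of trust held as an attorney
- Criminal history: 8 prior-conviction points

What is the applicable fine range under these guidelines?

Base offense level for harassment: 3.
§2 applies (level before this adjustment is 3 < 13, so +1): 3 + 1 = 4.
§3 applies: 4 − 1 = 3.
§4 applies: 3 + 2 = 5.
§5 does not apply.
§6 applies (level before this adjustment is 5 < 8, so +1): 5 + 1 = 6.
Final offense level: 6.
Level 6 falls in the 5-6 band.
Fine table: Level 5-6 → kr 43,000–kr 67,000.

kr 43,000–kr 67,000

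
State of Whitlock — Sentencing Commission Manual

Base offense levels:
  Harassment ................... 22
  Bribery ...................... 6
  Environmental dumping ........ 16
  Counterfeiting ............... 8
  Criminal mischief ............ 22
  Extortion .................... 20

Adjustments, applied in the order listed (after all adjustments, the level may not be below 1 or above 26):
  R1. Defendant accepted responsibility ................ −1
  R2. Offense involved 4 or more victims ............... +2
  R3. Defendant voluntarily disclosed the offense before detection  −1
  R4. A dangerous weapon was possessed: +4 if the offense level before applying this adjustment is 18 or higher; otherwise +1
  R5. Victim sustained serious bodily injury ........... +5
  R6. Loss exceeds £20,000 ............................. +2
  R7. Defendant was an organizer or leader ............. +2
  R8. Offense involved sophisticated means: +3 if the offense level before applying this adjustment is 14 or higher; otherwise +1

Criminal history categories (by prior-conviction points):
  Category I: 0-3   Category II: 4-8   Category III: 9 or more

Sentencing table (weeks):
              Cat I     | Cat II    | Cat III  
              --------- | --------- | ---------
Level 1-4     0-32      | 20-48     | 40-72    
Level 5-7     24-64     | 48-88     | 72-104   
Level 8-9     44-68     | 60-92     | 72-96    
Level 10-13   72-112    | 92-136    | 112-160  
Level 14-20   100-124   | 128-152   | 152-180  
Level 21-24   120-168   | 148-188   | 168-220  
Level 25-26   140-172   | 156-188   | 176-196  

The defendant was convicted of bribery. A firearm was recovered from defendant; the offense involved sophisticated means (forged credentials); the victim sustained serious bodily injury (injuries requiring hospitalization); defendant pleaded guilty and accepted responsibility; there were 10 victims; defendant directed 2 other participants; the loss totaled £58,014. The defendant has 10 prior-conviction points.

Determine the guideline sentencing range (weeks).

Base offense level for bribery: 6.
R1 applies: 6 − 1 = 5.
R2 applies: 5 + 2 = 7.
R3 does not apply.
R4 applies (level before this adjustment is 7 < 18, so +1): 7 + 1 = 8.
R5 applies: 8 + 5 = 13.
R6 applies: 13 + 2 = 15.
R7 applies: 15 + 2 = 17.
R8 applies (level before this adjustment is 17 ≥ 14, so +3): 17 + 3 = 20.
Final offense level: 20.
Criminal history: 10 prior points → Category III (9+).
Level 20 falls in the 14-20 band.
Grid: Level 14-20 × Category III = 152-180 weeks.

152-180 weeks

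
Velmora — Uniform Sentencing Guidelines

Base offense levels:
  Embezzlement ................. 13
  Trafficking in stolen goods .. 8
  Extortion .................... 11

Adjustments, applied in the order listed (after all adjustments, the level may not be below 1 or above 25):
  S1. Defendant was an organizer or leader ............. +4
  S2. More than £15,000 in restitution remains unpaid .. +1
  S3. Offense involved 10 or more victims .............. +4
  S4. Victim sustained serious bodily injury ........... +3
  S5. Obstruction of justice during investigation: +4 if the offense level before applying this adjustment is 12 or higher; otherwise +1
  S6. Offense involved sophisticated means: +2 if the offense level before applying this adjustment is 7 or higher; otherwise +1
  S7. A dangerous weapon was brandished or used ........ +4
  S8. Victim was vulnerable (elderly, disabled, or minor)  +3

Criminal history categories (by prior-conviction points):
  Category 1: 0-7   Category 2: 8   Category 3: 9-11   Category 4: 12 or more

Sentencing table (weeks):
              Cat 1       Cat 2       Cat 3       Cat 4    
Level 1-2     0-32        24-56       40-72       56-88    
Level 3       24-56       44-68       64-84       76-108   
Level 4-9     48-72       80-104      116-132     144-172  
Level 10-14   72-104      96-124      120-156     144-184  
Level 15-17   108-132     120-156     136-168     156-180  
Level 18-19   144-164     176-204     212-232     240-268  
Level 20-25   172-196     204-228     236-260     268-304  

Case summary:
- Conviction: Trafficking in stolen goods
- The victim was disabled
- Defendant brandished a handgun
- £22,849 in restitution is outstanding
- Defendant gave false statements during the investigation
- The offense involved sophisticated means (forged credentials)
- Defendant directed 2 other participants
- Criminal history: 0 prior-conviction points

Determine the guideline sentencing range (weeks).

172-196 weeks

Base offense level for trafficking in stolen goods: 8.
S1 applies: 8 + 4 = 12.
S2 applies: 12 + 1 = 13.
S3 does not apply.
S4 does not apply.
S5 applies (level before this adjustment is 13 ≥ 12, so +4): 13 + 4 = 17.
S6 applies (level before this adjustment is 17 ≥ 7, so +2): 17 + 2 = 19.
S7 applies: 19 + 4 = 23.
S8 applies: 23 + 3 = 26.
Level 26 exceeds the maximum of 25; capped at 25.
Final offense level: 25.
Criminal history: 0 prior points → Category 1 (0-7).
Level 25 falls in the 20-25 band.
Grid: Level 20-25 × Category 1 = 172-196 weeks.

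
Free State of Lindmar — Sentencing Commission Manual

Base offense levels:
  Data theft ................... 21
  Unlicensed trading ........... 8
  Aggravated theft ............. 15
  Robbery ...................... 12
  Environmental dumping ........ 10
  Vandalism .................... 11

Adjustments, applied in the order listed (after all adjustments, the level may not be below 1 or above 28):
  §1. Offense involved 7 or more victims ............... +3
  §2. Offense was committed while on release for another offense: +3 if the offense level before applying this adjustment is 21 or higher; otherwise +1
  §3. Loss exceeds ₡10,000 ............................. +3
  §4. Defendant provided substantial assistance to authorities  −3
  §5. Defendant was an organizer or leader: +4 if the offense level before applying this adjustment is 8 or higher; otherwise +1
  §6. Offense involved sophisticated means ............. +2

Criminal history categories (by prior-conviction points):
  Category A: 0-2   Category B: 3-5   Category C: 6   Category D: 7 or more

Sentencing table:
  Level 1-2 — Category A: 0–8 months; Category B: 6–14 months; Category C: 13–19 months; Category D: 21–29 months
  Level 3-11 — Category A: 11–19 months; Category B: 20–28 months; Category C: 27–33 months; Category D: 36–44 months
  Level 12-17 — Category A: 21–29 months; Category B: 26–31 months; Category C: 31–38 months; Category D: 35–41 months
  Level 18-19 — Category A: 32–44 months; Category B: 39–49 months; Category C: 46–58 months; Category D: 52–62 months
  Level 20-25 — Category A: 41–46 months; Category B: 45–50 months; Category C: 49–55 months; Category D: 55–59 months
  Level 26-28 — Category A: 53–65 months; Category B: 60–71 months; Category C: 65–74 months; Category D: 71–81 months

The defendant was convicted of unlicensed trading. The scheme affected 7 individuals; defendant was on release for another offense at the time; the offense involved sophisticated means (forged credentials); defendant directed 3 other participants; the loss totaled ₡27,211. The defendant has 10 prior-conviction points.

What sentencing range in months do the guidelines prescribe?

Base offense level for unlicensed trading: 8.
§1 applies: 8 + 3 = 11.
§2 applies (level before this adjustment is 11 < 21, so +1): 11 + 1 = 12.
§3 applies: 12 + 3 = 15.
§4 does not apply.
§5 applies (level before this adjustment is 15 ≥ 8, so +4): 15 + 4 = 19.
§6 applies: 19 + 2 = 21.
Final offense level: 21.
Criminal history: 10 prior points → Category D (7+).
Level 21 falls in the 20-25 band.
Grid: Level 20-25 × Category D = 55-59 months.

55-59 months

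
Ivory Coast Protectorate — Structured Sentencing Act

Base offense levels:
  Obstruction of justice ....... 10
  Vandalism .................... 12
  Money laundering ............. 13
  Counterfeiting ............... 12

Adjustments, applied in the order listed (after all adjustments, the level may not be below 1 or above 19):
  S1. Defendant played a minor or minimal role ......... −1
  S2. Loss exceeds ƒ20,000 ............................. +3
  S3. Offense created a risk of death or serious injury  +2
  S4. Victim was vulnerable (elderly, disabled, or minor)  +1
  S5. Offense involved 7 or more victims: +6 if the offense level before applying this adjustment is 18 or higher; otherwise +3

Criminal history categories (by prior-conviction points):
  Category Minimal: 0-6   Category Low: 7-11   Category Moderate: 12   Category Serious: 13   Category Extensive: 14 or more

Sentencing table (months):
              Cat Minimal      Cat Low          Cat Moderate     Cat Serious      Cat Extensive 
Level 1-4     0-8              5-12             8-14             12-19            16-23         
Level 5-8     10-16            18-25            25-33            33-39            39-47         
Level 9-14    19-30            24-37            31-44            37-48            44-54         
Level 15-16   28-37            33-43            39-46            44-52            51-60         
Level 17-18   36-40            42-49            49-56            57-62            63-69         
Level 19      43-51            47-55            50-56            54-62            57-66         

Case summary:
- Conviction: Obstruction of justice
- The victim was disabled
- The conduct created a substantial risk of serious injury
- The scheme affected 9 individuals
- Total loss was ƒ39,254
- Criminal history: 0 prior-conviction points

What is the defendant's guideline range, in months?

43-51 months

Base offense level for obstruction of justice: 10.
S2 applies: 10 + 3 = 13.
S3 applies: 13 + 2 = 15.
S4 applies: 15 + 1 = 16.
S5 applies (level before this adjustment is 16 < 18, so +3): 16 + 3 = 19.
Final offense level: 19.
Criminal history: 0 prior points → Category Minimal (0-6).
Level 19 falls in the 19 band.
Grid: Level 19 × Category Minimal = 43-51 months.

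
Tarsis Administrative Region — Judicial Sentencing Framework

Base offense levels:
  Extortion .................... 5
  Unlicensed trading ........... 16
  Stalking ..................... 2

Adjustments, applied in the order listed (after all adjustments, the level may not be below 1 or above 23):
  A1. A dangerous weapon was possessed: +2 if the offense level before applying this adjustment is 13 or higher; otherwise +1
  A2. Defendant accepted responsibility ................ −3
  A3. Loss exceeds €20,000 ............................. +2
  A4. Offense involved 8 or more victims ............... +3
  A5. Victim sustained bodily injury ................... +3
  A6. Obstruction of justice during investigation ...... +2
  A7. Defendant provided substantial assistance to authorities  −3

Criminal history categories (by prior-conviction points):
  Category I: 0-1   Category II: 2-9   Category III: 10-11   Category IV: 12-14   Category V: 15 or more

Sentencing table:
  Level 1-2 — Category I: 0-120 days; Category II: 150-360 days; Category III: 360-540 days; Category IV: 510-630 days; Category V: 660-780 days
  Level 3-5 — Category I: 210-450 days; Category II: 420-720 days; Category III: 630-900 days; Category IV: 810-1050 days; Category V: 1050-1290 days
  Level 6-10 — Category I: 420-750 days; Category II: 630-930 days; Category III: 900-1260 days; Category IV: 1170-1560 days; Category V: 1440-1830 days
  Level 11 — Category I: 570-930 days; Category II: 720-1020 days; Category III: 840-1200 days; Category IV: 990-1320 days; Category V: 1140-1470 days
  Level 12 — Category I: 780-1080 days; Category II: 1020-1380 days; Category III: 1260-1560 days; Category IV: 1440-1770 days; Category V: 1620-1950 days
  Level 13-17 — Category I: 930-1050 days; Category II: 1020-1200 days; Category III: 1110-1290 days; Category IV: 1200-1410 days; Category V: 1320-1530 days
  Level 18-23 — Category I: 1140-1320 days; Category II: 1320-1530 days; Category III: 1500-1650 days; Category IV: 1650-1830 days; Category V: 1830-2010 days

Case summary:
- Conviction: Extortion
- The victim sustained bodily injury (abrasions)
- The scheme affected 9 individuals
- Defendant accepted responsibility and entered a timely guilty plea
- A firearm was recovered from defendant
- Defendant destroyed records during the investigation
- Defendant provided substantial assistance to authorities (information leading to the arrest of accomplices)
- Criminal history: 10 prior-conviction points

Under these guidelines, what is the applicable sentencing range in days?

900-1260 days

Base offense level for extortion: 5.
A1 applies (level before this adjustment is 5 < 13, so +1): 5 + 1 = 6.
A2 applies: 6 − 3 = 3.
A4 applies: 3 + 3 = 6.
A5 applies: 6 + 3 = 9.
A6 applies: 9 + 2 = 11.
A7 applies: 11 − 3 = 8.
Final offense level: 8.
Criminal history: 10 prior points → Category III (10-11).
Level 8 falls in the 6-10 band.
Grid: Level 6-10 × Category III = 900-1260 days.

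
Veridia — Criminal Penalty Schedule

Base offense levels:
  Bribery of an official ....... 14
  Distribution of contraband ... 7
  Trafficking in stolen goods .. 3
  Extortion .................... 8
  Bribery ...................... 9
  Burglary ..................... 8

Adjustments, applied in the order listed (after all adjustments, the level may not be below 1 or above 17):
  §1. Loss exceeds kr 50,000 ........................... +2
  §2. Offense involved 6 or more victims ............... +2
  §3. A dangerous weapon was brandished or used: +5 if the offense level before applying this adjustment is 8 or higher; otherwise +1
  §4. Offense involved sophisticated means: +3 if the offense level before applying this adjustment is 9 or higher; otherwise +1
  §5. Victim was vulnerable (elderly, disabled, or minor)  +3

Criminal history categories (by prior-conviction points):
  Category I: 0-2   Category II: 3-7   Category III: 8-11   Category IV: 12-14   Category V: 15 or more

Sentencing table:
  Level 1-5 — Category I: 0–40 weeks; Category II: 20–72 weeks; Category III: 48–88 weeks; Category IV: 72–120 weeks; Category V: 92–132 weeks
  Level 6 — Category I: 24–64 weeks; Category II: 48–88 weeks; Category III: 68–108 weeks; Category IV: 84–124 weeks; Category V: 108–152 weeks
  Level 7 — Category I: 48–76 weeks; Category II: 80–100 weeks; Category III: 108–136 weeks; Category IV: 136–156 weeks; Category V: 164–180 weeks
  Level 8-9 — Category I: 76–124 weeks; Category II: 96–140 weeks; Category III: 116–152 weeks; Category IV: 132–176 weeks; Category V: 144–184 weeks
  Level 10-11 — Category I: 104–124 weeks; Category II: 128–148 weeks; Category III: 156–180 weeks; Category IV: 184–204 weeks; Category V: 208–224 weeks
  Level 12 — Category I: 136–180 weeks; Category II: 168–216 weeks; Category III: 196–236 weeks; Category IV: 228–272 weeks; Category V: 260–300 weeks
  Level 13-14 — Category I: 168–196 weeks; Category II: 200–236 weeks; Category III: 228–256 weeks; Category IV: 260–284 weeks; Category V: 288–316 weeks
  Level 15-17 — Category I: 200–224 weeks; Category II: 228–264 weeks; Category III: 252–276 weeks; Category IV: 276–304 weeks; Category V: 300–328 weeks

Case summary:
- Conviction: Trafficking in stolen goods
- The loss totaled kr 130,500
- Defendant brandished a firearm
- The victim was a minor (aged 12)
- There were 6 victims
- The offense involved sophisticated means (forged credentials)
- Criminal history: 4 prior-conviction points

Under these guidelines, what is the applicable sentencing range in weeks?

168-216 weeks

Base offense level for trafficking in stolen goods: 3.
§1 applies: 3 + 2 = 5.
§2 applies: 5 + 2 = 7.
§3 applies (level before this adjustment is 7 < 8, so +1): 7 + 1 = 8.
§4 applies (level before this adjustment is 8 < 9, so +1): 8 + 1 = 9.
§5 applies: 9 + 3 = 12.
Final offense level: 12.
Criminal history: 4 prior points → Category II (3-7).
Level 12 falls in the 12 band.
Grid: Level 12 × Category II = 168-216 weeks.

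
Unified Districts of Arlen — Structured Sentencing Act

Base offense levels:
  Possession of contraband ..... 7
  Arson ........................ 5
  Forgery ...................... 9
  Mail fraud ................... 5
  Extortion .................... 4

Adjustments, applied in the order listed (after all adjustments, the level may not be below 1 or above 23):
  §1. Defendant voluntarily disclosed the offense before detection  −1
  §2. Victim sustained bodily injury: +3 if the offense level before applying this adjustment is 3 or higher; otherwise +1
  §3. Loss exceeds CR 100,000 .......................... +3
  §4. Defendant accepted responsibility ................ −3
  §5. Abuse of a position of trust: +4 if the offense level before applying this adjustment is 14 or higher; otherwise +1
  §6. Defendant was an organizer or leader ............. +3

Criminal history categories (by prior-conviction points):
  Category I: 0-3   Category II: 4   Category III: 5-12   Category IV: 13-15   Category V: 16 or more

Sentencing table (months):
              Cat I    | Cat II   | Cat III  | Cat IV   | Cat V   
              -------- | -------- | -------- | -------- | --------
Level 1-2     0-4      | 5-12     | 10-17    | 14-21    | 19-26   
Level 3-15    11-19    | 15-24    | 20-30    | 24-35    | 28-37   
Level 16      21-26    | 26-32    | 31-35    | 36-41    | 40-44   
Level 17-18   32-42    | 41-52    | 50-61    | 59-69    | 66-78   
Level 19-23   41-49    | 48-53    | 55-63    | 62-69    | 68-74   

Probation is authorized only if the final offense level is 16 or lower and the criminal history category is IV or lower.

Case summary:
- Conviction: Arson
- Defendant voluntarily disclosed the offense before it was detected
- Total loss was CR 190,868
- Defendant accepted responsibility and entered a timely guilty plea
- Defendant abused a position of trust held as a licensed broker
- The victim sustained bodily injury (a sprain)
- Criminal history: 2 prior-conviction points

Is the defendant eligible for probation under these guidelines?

Base offense level for arson: 5.
§1 applies: 5 − 1 = 4.
§2 applies (level before this adjustment is 4 ≥ 3, so +3): 4 + 3 = 7.
§3 applies: 7 + 3 = 10.
§4 applies: 10 − 3 = 7.
§5 applies (level before this adjustment is 7 < 14, so +1): 7 + 1 = 8.
§6 does not apply.
Final offense level: 8.
Criminal history: 2 prior points → Category I (0-3).
Level 8 falls in the 3-15 band.
Grid: Level 3-15 × Category I = 11-19 months.
Probation check: level 8 ≤ 16 and category I ≤ IV → eligible.

Yes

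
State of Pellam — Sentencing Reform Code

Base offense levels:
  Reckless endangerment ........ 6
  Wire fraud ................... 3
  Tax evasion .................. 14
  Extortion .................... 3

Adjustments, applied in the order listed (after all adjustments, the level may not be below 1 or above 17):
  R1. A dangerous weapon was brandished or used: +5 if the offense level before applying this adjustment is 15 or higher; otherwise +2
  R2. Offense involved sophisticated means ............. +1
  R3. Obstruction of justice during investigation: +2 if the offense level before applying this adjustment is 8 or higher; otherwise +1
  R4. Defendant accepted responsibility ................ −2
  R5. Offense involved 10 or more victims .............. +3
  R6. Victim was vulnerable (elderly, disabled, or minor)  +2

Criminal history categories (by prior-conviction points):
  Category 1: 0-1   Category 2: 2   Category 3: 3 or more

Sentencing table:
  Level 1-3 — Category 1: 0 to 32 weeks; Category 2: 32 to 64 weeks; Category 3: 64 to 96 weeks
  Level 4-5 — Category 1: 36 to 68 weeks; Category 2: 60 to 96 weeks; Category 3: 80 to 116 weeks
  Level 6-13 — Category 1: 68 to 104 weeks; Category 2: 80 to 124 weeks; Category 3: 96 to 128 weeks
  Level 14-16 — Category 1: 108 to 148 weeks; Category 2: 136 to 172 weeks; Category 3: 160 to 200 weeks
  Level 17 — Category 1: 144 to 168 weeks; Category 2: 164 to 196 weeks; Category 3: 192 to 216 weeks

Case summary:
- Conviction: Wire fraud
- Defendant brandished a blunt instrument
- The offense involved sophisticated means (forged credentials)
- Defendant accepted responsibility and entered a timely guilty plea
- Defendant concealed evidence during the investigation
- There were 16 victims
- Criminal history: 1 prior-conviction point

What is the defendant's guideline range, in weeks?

68-104 weeks

Base offense level for wire fraud: 3.
R1 applies (level before this adjustment is 3 < 15, so +2): 3 + 2 = 5.
R2 applies: 5 + 1 = 6.
R3 applies (level before this adjustment is 6 < 8, so +1): 6 + 1 = 7.
R4 applies: 7 − 2 = 5.
R5 applies: 5 + 3 = 8.
Final offense level: 8.
Criminal history: 1 prior point → Category 1 (0-1).
Level 8 falls in the 6-13 band.
Grid: Level 6-13 × Category 1 = 68-104 weeks.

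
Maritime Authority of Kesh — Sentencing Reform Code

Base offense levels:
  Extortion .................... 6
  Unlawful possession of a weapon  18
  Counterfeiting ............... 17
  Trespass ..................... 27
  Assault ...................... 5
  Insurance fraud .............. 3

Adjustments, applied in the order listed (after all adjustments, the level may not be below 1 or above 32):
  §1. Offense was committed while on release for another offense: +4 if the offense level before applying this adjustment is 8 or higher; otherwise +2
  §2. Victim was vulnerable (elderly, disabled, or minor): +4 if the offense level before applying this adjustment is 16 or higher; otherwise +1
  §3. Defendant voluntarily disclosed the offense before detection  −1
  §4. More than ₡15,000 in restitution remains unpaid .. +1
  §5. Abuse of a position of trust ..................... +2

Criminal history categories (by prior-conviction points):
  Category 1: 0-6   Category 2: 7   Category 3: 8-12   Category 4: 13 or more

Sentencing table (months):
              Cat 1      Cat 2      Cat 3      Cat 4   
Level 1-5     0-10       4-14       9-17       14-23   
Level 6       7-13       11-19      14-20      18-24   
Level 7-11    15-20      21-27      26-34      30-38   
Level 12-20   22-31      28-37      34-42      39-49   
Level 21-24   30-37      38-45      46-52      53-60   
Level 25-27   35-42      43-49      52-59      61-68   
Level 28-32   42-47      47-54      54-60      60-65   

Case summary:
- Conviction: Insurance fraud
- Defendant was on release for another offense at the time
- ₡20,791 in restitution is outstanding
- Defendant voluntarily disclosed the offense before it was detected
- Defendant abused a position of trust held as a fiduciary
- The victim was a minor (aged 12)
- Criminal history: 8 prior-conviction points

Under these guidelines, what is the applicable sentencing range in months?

Base offense level for insurance fraud: 3.
§1 applies (level before this adjustment is 3 < 8, so +2): 3 + 2 = 5.
§2 applies (level before this adjustment is 5 < 16, so +1): 5 + 1 = 6.
§3 applies: 6 − 1 = 5.
§4 applies: 5 + 1 = 6.
§5 applies: 6 + 2 = 8.
Final offense level: 8.
Criminal history: 8 prior points → Category 3 (8-12).
Level 8 falls in the 7-11 band.
Grid: Level 7-11 × Category 3 = 26-34 months.

26-34 months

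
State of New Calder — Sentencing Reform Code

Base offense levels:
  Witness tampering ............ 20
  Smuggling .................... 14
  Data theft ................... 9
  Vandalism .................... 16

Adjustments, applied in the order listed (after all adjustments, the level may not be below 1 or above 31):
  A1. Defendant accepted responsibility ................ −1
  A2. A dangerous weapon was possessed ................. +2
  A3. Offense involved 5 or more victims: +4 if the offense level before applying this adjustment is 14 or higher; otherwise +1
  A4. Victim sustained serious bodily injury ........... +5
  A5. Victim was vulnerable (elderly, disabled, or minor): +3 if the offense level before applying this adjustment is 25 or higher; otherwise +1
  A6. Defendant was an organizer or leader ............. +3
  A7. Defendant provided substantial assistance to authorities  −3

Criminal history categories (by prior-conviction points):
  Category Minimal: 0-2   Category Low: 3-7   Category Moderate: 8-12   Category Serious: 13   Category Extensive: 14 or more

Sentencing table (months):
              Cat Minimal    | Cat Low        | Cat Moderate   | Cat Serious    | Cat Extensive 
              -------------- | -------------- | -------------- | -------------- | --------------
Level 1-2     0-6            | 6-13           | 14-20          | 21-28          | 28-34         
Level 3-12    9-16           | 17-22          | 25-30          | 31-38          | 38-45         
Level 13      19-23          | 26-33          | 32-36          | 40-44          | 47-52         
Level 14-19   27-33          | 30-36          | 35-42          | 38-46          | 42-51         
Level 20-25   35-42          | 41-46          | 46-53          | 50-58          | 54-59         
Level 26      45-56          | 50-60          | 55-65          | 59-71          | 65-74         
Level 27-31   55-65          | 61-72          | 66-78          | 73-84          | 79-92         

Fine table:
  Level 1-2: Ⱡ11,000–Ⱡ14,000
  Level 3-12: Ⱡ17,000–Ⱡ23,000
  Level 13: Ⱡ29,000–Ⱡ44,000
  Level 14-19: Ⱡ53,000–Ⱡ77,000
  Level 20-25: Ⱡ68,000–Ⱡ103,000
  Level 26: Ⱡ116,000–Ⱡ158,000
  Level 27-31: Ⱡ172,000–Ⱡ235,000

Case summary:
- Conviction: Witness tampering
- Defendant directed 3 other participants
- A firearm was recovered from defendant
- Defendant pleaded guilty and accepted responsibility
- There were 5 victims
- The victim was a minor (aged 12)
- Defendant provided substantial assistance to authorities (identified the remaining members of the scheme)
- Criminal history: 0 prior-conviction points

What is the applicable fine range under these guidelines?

Ⱡ172,000–Ⱡ235,000

Base offense level for witness tampering: 20.
A1 applies: 20 − 1 = 19.
A2 applies: 19 + 2 = 21.
A3 applies (level before this adjustment is 21 ≥ 14, so +4): 21 + 4 = 25.
A5 applies (level before this adjustment is 25 ≥ 25, so +3): 25 + 3 = 28.
A6 applies: 28 + 3 = 31.
A7 applies: 31 − 3 = 28.
Final offense level: 28.
Level 28 falls in the 27-31 band.
Fine table: Level 27-31 → Ⱡ172,000–Ⱡ235,000.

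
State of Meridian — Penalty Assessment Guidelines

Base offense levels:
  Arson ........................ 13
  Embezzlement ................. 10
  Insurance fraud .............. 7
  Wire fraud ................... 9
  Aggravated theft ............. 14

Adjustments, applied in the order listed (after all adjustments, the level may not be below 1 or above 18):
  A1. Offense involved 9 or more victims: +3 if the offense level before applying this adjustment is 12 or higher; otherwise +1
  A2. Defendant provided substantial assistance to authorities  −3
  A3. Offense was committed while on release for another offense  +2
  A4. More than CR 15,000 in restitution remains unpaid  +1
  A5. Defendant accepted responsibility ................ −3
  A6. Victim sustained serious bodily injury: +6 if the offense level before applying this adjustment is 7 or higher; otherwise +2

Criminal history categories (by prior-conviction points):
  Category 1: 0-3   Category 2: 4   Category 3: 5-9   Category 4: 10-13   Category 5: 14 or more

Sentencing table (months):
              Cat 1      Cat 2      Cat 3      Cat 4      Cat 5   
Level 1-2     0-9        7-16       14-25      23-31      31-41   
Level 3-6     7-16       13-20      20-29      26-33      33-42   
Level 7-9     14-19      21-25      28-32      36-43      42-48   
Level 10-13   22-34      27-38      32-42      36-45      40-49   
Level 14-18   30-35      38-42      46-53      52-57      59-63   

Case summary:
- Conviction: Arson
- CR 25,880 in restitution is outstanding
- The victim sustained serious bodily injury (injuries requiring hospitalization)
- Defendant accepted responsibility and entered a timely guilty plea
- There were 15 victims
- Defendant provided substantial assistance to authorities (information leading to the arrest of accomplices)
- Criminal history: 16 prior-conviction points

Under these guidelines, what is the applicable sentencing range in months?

59-63 months

Base offense level for arson: 13.
A1 applies (level before this adjustment is 13 ≥ 12, so +3): 13 + 3 = 16.
A2 applies: 16 − 3 = 13.
A4 applies: 13 + 1 = 14.
A5 applies: 14 − 3 = 11.
A6 applies (level before this adjustment is 11 ≥ 7, so +6): 11 + 6 = 17.
Final offense level: 17.
Criminal history: 16 prior points → Category 5 (14+).
Level 17 falls in the 14-18 band.
Grid: Level 14-18 × Category 5 = 59-63 months.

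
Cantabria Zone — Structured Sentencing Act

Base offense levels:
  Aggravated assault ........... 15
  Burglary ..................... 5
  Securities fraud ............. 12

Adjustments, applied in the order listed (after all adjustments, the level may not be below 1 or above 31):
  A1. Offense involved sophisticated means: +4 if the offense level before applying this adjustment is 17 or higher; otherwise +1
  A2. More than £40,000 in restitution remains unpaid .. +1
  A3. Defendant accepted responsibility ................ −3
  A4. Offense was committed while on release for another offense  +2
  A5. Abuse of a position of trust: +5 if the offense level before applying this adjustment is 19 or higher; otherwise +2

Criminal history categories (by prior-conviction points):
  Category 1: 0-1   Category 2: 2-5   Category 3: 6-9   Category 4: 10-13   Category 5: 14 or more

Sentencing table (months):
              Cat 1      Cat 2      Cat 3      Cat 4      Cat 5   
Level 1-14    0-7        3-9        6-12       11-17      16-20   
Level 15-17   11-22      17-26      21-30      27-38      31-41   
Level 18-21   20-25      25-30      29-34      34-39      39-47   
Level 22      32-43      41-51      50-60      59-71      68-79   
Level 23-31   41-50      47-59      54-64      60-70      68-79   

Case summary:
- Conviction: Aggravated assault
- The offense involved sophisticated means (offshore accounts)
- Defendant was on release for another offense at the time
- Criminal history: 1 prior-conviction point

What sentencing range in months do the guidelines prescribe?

Base offense level for aggravated assault: 15.
A1 applies (level before this adjustment is 15 < 17, so +1): 15 + 1 = 16.
A2 does not apply.
A4 applies: 16 + 2 = 18.
A5 does not apply.
Final offense level: 18.
Criminal history: 1 prior point → Category 1 (0-1).
Level 18 falls in the 18-21 band.
Grid: Level 18-21 × Category 1 = 20-25 months.

20-25 months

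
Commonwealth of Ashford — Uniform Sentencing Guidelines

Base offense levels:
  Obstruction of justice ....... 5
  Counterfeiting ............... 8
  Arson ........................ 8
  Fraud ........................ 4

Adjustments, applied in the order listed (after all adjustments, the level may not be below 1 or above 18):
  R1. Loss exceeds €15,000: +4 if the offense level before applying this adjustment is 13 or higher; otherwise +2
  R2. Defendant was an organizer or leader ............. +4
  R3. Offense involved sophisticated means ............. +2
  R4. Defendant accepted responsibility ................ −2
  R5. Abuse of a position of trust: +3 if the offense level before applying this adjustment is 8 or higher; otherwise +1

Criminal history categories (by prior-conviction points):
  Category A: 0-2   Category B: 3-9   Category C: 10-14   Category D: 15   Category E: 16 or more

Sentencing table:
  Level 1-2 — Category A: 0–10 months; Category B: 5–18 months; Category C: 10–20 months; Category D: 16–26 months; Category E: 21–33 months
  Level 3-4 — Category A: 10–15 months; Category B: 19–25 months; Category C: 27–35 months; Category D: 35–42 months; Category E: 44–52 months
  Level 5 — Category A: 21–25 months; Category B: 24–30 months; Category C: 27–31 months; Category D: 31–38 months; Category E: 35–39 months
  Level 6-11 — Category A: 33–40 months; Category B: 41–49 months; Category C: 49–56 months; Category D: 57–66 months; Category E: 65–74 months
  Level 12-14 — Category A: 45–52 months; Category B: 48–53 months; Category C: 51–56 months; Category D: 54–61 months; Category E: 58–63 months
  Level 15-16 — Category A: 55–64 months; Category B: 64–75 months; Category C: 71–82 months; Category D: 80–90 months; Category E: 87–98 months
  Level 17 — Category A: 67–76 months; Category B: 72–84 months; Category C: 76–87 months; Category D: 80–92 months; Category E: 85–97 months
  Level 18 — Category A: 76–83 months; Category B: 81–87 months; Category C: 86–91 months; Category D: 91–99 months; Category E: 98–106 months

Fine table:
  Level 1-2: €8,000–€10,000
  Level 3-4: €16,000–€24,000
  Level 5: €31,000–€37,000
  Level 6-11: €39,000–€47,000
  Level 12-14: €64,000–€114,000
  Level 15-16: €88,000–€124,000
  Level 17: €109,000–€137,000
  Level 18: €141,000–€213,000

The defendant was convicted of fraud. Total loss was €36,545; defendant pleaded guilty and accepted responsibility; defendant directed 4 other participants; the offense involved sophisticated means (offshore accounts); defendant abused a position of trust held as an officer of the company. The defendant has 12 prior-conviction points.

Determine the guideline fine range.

€64,000–€114,000

Base offense level for fraud: 4.
R1 applies (level before this adjustment is 4 < 13, so +2): 4 + 2 = 6.
R2 applies: 6 + 4 = 10.
R3 applies: 10 + 2 = 12.
R4 applies: 12 − 2 = 10.
R5 applies (level before this adjustment is 10 ≥ 8, so +3): 10 + 3 = 13.
Final offense level: 13.
Level 13 falls in the 12-14 band.
Fine table: Level 12-14 → €64,000–€114,000.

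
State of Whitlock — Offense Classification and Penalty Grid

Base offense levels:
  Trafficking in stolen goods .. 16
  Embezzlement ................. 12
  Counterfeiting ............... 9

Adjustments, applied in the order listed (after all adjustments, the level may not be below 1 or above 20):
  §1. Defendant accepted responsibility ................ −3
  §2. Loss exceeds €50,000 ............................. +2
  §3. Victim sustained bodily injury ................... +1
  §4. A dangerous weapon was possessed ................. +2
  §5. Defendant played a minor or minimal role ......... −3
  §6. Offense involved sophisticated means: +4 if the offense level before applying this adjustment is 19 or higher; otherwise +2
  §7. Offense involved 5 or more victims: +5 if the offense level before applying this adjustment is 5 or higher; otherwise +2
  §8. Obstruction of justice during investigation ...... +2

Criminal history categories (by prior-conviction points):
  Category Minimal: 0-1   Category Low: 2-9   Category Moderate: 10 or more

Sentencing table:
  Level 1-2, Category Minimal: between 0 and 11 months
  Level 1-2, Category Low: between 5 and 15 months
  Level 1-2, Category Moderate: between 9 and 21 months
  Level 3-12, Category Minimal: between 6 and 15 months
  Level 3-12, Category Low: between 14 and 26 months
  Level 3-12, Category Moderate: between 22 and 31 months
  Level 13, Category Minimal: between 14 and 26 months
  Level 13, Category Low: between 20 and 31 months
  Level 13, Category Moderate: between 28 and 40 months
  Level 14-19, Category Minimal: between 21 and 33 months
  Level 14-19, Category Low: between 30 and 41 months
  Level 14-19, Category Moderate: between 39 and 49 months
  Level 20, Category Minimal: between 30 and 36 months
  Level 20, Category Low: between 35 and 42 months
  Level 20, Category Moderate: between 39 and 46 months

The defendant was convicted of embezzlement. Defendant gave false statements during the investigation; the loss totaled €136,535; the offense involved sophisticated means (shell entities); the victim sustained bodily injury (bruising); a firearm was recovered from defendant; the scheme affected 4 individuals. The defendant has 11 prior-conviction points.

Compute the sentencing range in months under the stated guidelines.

39-46 months

Base offense level for embezzlement: 12.
§2 applies: 12 + 2 = 14.
§3 applies: 14 + 1 = 15.
§4 applies: 15 + 2 = 17.
§6 applies (level before this adjustment is 17 < 19, so +2): 17 + 2 = 19.
§8 applies: 19 + 2 = 21.
Level 21 exceeds the maximum of 20; capped at 20.
Final offense level: 20.
Criminal history: 11 prior points → Category Moderate (10+).
Level 20 falls in the 20 band.
Grid: Level 20 × Category Moderate = 39-46 months.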